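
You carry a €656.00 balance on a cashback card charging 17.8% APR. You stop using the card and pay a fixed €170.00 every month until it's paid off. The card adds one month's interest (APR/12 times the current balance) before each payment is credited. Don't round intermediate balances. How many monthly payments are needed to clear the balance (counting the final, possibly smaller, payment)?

5 months

Monthly rate r = 17.8%/12 = 1.48333% = 0.0148333.
Recurrence: B ← B·(1+r) − €170.00.
Month 1: interest €9.73; balance after payment €495.73.
Month 2: interest €7.35; balance after payment €333.08.
Month 3: interest €4.94; balance after payment €168.02.
Month 4: interest €2.49; balance after payment €0.52.
Month 5: interest €0.01; balance after payment €0.00.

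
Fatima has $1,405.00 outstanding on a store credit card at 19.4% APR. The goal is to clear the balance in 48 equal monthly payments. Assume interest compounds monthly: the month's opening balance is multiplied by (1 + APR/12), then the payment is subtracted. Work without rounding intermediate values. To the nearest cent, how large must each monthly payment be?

Monthly rate r = 19.4%/12 = 1.61667% = 0.0161667.
Level-payment amortization: P = B₀·r / (1 − (1+r)^(−n)) = 1405.00·0.0161667 / (1 − 1.01617^(−48)).
Denominator 1 − (1+r)^(−48) = 0.536891601.
P = 22.7142 / 0.536891601 ≈ 42.31.

$42.31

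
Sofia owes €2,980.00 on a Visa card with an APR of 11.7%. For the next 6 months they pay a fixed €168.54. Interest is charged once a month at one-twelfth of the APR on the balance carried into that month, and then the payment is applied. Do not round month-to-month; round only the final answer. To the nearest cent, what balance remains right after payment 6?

Monthly rate r = 11.7%/12 = 0.975% = 0.00975.
Each month: B ← B·(1+r) − €168.54.
Month 1: interest €29.05; balance after payment €2,840.51.
Month 2: interest €27.70; balance after payment €2,699.67.
Month 3: interest €26.32; balance after payment €2,557.45.
Month 4: interest €24.94; balance after payment €2,413.85.
Month 5: interest €23.54; balance after payment €2,268.84.
Month 6: interest €22.12; balance after payment €2,122.42.

€2,122.42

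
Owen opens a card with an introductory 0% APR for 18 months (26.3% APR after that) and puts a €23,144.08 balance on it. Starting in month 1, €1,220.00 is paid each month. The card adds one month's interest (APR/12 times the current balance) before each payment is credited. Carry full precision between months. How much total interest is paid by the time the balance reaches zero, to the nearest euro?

Promo months 1–18 at r₀ = 0%/12 = 0; months 19+ at r₁ = 26.3%/12 = 0.0219167.
After month 18 (no interest yet): B = €23,144.08 − 18·€1,220.00 = €1,184.08.
Then at r₁ with €1,220.00/mo: n₂ = −ln(1 − r₁·B/P)/ln(1+r₁) ≈ 0.99 → 1 more payments.
Total paid = 18·€1,220.00 + €1,210.03 = €23,170.03; interest = €23,170.03 − €23,144.08 = €25.95.

€26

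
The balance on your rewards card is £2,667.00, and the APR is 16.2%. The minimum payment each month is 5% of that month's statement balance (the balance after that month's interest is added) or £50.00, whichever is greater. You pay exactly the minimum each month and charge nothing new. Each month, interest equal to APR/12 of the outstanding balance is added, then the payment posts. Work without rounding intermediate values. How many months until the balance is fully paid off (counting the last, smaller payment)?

50 months

Monthly rate r = 16.2%/12 = 1.35% = 0.0135.
While 5% of the post-interest balance exceeds £50.00, each month B ← (B·(1+r))·(1 − 0.05), i.e. B shrinks by the factor (1+r)·0.95 = 0.96283.
This holds for months 1–27. Entering month 28 the balance is £958.96; 5% of the post-interest balance is now below £50.00, so the flat £50.00 minimum applies from here.
From month 28 a fixed £50.00 at rate r clears £958.96 in 23 more payments. Total: 27 + 23 = 50 months.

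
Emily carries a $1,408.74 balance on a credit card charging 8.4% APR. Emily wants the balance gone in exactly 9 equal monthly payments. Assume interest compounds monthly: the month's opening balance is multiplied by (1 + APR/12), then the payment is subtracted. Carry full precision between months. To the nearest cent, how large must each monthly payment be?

$162.06

Monthly rate r = 8.4%/12 = 0.7% = 0.007.
Level-payment amortization: P = B₀·r / (1 − (1+r)^(−n)) = 1408.74·0.007 / (1 − 1.007^(−9)).
Denominator 1 − (1+r)^(−9) = 0.0608504278.
P = 9.86118 / 0.0608504278 ≈ 162.06.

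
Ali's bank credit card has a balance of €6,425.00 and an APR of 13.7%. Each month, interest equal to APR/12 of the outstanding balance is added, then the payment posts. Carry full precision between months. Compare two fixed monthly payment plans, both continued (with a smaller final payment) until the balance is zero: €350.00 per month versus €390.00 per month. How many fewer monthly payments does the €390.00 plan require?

Monthly rate r = 13.7%/12 = 1.14167% = 0.0114167.
At €350.00/mo: n = ⌈−ln(1 − rB₀/P)/ln(1+r)⌉ = 21 payments (last €251.61); total interest = total paid − €6,425.00 = €826.61.
At €390.00/mo: 19 payments (last €138.63); total interest €733.63.
Payments saved = 21 − 19 = 2.

2 fewer payments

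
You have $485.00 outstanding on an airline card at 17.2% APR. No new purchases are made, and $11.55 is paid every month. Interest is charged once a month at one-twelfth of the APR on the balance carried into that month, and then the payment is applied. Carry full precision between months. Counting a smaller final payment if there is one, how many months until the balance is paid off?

Monthly rate r = 17.2%/12 = 1.43333% = 0.0143333.
Recurrence: B ← B·(1+r) − $11.55.
Month 1: interest $6.95; balance after payment $480.40.
Month 2: interest $6.89; balance after payment $475.74.
Closed form: n = −ln(1 − rB₀/P)/ln(1+r) = −ln(0.39812)/ln(1.01433) ≈ 64.715, so the balance reaches zero during payment 65.

65 payments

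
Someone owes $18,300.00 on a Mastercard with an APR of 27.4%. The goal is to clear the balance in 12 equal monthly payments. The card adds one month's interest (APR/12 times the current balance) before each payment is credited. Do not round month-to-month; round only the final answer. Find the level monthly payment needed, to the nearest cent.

Monthly rate r = 27.4%/12 = 2.28333% = 0.0228333.
Level-payment amortization: P = B₀·r / (1 − (1+r)^(−n)) = 18300.00·0.0228333 / (1 − 1.02283^(−12)).
Denominator 1 − (1+r)^(−12) = 0.237321462.
P = 417.85 / 0.237321462 ≈ 1760.69.

$1,760.69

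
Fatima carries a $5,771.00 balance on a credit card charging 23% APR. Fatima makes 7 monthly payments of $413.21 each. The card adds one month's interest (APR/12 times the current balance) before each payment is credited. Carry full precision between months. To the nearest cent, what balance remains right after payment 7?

$3,527.04

Monthly rate r = 23%/12 = 1.91667% = 0.0191667.
Each month: B ← B·(1+r) − $413.21.
Month 1: interest $110.61; balance after payment $5,468.40.
Month 2: interest $104.81; balance after payment $5,160.00.
Month 3: interest $98.90; balance after payment $4,845.69.
Month 4: interest $92.88; balance after payment $4,525.36.
Month 5: interest $86.74; balance after payment $4,198.88.
Month 6: interest $80.48; balance after payment $3,866.15.
Month 7: interest $74.10; balance after payment $3,527.04.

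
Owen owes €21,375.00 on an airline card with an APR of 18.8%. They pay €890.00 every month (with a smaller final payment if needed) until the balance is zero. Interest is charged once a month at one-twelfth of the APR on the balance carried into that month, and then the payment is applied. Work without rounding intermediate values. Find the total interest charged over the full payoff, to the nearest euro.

Monthly rate r = 18.8%/12 = 1.56667% = 0.0156667.
Payoff takes n = ⌈−ln(1 − rB₀/P)/ln(1+r)⌉ = ⌈30.365⌉ = 31 payments; the last is €326.33.
Total paid = 30·€890.00 + €326.33 = €27,026.33.
Total interest = total paid − principal = €27,026.33 − €21,375.00 = €5,651.33.

€5,651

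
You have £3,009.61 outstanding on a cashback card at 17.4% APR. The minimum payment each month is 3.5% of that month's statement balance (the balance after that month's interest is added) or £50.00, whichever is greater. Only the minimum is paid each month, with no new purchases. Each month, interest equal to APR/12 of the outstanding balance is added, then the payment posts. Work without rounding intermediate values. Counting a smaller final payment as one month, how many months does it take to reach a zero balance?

Monthly rate r = 17.4%/12 = 1.45% = 0.0145.
While 3.5% of the post-interest balance exceeds £50.00, each month B ← (B·(1+r))·(1 − 0.035), i.e. B shrinks by the factor (1+r)·0.965 = 0.97899.
This holds for months 1–36. Entering month 37 the balance is £1,401.42; 3.5% of the post-interest balance is now below £50.00, so the flat £50.00 minimum applies from here.
From month 37 a fixed £50.00 at rate r clears £1,401.42 in 37 more payments. Total: 36 + 37 = 73 months.

73 months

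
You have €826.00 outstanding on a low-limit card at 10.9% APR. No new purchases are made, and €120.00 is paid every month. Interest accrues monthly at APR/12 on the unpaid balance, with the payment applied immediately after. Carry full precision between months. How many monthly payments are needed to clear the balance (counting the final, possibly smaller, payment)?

8 payments

Monthly rate r = 10.9%/12 = 0.908333% = 0.00908333.
Recurrence: B ← B·(1+r) − €120.00.
Month 1: interest €7.50; balance after payment €713.50.
Month 2: interest €6.48; balance after payment €599.98.
Closed form: n = −ln(1 − rB₀/P)/ln(1+r) = −ln(0.93748)/ln(1.00908) ≈ 7.140, so the balance reaches zero during payment 8.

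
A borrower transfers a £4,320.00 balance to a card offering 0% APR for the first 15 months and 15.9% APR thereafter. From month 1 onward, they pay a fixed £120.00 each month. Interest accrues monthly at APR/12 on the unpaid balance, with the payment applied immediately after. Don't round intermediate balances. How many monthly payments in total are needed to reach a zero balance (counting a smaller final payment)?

Promo months 1–15 at r₀ = 0%/12 = 0; months 16+ at r₁ = 15.9%/12 = 0.01325.
After month 15 (no interest yet): B = £4,320.00 − 15·£120.00 = £2,520.00.
Then at r₁ with £120.00/mo: n₂ = −ln(1 − r₁·B/P)/ln(1+r₁) ≈ 24.77 → 25 more payments.

40 months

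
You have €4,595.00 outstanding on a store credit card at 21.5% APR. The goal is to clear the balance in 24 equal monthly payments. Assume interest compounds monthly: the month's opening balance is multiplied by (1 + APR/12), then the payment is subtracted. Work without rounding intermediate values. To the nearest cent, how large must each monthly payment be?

€237.25

Monthly rate r = 21.5%/12 = 1.79167% = 0.0179167.
Level-payment amortization: P = B₀·r / (1 − (1+r)^(−n)) = 4595.00·0.0179167 / (1 − 1.01792^(−24)).
Denominator 1 − (1+r)^(−24) = 0.347009905.
P = 82.3271 / 0.347009905 ≈ 237.25.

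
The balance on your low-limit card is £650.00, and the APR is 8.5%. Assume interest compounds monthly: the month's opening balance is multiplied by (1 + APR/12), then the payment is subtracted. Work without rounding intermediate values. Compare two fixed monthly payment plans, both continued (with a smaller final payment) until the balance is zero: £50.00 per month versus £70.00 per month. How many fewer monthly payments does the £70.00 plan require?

Monthly rate r = 8.5%/12 = 0.708333% = 0.00708333.
At £50.00/mo: n = ⌈−ln(1 − rB₀/P)/ln(1+r)⌉ = 14 payments (last £34.35); total interest = total paid − £650.00 = £34.35.
At £70.00/mo: 10 payments (last £44.80); total interest £24.80.
Payments saved = 14 − 10 = 4.

4 fewer payments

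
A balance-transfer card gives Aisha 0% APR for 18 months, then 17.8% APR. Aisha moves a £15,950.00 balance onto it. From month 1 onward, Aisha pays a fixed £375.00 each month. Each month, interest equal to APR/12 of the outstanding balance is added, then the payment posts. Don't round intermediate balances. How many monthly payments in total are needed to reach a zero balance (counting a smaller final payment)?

49 months

Promo months 1–18 at r₀ = 0%/12 = 0; months 19+ at r₁ = 17.8%/12 = 0.0148333.
After month 18 (no interest yet): B = £15,950.00 − 18·£375.00 = £9,200.00.
Then at r₁ with £375.00/mo: n₂ = −ln(1 − r₁·B/P)/ln(1+r₁) ≈ 30.73 → 31 more payments.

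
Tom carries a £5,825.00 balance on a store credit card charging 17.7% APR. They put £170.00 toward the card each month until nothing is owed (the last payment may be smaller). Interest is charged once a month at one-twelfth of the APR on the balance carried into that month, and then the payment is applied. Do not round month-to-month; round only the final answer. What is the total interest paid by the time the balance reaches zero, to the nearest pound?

Monthly rate r = 17.7%/12 = 1.475% = 0.01475.
Payoff takes n = ⌈−ln(1 − rB₀/P)/ln(1+r)⌉ = ⌈48.081⌉ = 49 payments; the last is £13.86.
Total paid = 48·£170.00 + £13.86 = £8,173.86.
Total interest = total paid − principal = £8,173.86 − £5,825.00 = £2,348.86.

£2,349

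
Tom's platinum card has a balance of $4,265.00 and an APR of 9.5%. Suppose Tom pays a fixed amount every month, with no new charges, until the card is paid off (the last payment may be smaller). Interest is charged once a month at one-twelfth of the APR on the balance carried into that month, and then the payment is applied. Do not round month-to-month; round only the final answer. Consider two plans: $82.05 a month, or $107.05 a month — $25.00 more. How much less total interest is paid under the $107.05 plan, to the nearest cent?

$372.61

Monthly rate r = 9.5%/12 = 0.791667% = 0.00791667.
At $82.05/mo: n = ⌈−ln(1 − rB₀/P)/ln(1+r)⌉ = 68 payments (last $19.53); total interest = total paid − $4,265.00 = $1,251.88.
At $107.05/mo: 49 payments (last $5.87); total interest $879.27.
Interest saved = $1,251.88 − $879.27 = $372.61.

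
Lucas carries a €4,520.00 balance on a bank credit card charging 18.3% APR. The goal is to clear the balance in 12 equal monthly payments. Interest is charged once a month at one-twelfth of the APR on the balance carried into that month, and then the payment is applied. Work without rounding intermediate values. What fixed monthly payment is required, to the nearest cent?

Monthly rate r = 18.3%/12 = 1.525% = 0.01525.
Level-payment amortization: P = B₀·r / (1 − (1+r)^(−n)) = 4520.00·0.01525 / (1 − 1.01525^(−12)).
Denominator 1 − (1+r)^(−12) = 0.166080706.
P = 68.93 / 0.166080706 ≈ 415.04.

€415.04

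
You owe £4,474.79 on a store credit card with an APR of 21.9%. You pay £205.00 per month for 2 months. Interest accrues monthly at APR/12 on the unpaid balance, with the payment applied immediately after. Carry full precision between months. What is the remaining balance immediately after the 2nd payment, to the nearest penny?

£4,225.87

Monthly rate r = 21.9%/12 = 1.825% = 0.01825.
Each month: B ← B·(1+r) − £205.00.
Month 1: interest £81.66; balance after payment £4,351.45.
Month 2: interest £79.41; balance after payment £4,225.87.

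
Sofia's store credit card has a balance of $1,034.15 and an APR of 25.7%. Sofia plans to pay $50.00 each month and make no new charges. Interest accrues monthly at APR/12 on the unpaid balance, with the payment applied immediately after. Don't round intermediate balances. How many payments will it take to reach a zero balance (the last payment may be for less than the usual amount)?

28 months

Monthly rate r = 25.7%/12 = 2.14167% = 0.0214167.
Recurrence: B ← B·(1+r) − $50.00.
Month 1: interest $22.15; balance after payment $1,006.30.
Month 2: interest $21.55; balance after payment $977.85.
Closed form: n = −ln(1 − rB₀/P)/ln(1+r) = −ln(0.55704)/ln(1.02142) ≈ 27.612, so the balance reaches zero during payment 28.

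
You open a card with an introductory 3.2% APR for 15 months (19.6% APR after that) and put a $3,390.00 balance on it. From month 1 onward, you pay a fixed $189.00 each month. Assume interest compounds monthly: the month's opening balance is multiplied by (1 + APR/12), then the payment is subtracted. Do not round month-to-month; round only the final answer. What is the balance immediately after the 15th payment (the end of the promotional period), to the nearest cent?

Promo months 1–15 at r₀ = 3.2%/12 = 0.00266667; months 16+ at r₁ = 19.6%/12 = 0.0163333.
After month 15: iterate B ← B·(1+r₀) − $189.00 for 15 months → $639.62.

$639.62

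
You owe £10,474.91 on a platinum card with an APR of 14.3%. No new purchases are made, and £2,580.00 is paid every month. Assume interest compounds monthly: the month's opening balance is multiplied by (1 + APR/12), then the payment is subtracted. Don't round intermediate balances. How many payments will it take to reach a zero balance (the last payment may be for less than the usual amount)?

5 months

Monthly rate r = 14.3%/12 = 1.19167% = 0.0119167.
Recurrence: B ← B·(1+r) − £2,580.00.
Month 1: interest £124.83; balance after payment £8,019.74.
Month 2: interest £95.57; balance after payment £5,535.30.
Month 3: interest £65.96; balance after payment £3,021.27.
Month 4: interest £36.00; balance after payment £477.27.
Month 5: interest £5.69; balance after payment £0.00.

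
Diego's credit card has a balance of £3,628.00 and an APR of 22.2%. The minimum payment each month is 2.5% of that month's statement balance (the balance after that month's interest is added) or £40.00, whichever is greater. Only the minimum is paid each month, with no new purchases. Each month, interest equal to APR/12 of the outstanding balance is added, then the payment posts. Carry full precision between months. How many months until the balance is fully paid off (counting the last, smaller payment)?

191 months

Monthly rate r = 22.2%/12 = 1.85% = 0.0185.
While 2.5% of the post-interest balance exceeds £40.00, each month B ← (B·(1+r))·(1 − 0.025), i.e. B shrinks by the factor (1+r)·0.975 = 0.99304.
This holds for months 1–120. Entering month 121 the balance is £1,568.72; 2.5% of the post-interest balance is now below £40.00, so the flat £40.00 minimum applies from here.
From month 121 a fixed £40.00 at rate r clears £1,568.72 in 71 more payments. Total: 120 + 71 = 191 months.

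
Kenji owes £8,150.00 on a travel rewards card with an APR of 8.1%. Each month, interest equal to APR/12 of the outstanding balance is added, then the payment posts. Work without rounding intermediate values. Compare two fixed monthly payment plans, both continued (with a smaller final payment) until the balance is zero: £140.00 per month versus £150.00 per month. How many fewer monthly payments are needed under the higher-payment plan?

7 fewer payments

Monthly rate r = 8.1%/12 = 0.675% = 0.00675.
At £140.00/mo: n = ⌈−ln(1 − rB₀/P)/ln(1+r)⌉ = 75 payments (last £27.47); total interest = total paid − £8,150.00 = £2,237.47.
At £150.00/mo: 68 payments (last £137.38); total interest £2,037.38.
Payments saved = 75 − 68 = 7.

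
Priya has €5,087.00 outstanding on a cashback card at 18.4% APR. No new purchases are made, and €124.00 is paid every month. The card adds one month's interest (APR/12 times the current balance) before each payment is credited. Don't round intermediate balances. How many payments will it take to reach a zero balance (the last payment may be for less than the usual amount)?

66 months

Monthly rate r = 18.4%/12 = 1.53333% = 0.0153333.
Recurrence: B ← B·(1+r) − €124.00.
Month 1: interest €78.00; balance after payment €5,041.00.
Month 2: interest €77.30; balance after payment €4,994.30.
Closed form: n = −ln(1 − rB₀/P)/ln(1+r) = −ln(0.37096)/ln(1.01533) ≈ 65.168, so the balance reaches zero during payment 66.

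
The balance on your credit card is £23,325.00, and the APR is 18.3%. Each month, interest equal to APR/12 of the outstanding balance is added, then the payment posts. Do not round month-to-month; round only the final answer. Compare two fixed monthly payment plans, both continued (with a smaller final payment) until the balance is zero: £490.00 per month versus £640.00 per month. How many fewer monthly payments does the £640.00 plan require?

32 fewer payments

Monthly rate r = 18.3%/12 = 1.525% = 0.01525.
At £490.00/mo: n = ⌈−ln(1 − rB₀/P)/ln(1+r)⌉ = 86 payments (last £257.03); total interest = total paid − £23,325.00 = £18,582.03.
At £640.00/mo: 54 payments (last £394.88); total interest £10,989.88.
Payments saved = 86 − 54 = 32.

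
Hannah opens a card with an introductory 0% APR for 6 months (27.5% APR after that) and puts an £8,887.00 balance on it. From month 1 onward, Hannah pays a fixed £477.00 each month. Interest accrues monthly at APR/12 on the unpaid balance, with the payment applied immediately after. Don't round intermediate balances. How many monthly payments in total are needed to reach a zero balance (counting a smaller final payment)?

Promo months 1–6 at r₀ = 0%/12 = 0; months 7+ at r₁ = 27.5%/12 = 0.0229167.
After month 6 (no interest yet): B = £8,887.00 − 6·£477.00 = £6,025.00.
Then at r₁ with £477.00/mo: n₂ = −ln(1 − r₁·B/P)/ln(1+r₁) ≈ 15.08 → 16 more payments.

22 payments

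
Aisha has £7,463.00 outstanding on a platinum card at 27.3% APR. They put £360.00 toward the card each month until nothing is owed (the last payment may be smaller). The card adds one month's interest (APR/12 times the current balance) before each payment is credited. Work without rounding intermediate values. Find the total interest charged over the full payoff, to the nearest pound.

Monthly rate r = 27.3%/12 = 2.275% = 0.02275.
Payoff takes n = ⌈−ln(1 − rB₀/P)/ln(1+r)⌉ = ⌈28.359⌉ = 29 payments; the last is £130.20.
Total paid = 28·£360.00 + £130.20 = £10,210.20.
Total interest = total paid − principal = £10,210.20 − £7,463.00 = £2,747.20.

£2,747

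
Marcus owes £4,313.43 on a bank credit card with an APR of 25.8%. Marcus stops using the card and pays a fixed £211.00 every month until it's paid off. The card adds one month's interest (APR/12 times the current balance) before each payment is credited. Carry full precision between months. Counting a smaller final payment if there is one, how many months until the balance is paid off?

28 months

Monthly rate r = 25.8%/12 = 2.15% = 0.0215.
Recurrence: B ← B·(1+r) − £211.00.
Month 1: interest £92.74; balance after payment £4,195.17.
Month 2: interest £90.20; balance after payment £4,074.36.
Closed form: n = −ln(1 − rB₀/P)/ln(1+r) = −ln(0.56048)/ln(1.0215) ≈ 27.217, so the balance reaches zero during payment 28.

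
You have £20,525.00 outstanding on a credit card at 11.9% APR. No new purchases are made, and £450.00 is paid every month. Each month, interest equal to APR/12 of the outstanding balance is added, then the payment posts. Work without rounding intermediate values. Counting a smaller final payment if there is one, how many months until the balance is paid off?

62 payments

Monthly rate r = 11.9%/12 = 0.991667% = 0.00991667.
Recurrence: B ← B·(1+r) − £450.00.
Month 1: interest £203.54; balance after payment £20,278.54.
Month 2: interest £201.10; balance after payment £20,029.64.
Closed form: n = −ln(1 − rB₀/P)/ln(1+r) = −ln(0.54769)/ln(1.00992) ≈ 61.011, so the balance reaches zero during payment 62.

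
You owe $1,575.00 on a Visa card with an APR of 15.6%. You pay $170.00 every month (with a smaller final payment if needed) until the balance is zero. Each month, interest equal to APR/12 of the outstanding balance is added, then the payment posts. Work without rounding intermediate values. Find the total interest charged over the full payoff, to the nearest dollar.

$114

Monthly rate r = 15.6%/12 = 1.3% = 0.013.
Payoff takes n = ⌈−ln(1 − rB₀/P)/ln(1+r)⌉ = ⌈9.936⌉ = 10 payments; the last is $159.18.
Total paid = 9·$170.00 + $159.18 = $1,689.18.
Total interest = total paid − principal = $1,689.18 − $1,575.00 = $114.18.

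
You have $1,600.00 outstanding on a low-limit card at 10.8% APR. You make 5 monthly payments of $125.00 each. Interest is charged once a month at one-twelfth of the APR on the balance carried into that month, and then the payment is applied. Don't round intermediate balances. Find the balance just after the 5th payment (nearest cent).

Monthly rate r = 10.8%/12 = 0.9% = 0.009.
Each month: B ← B·(1+r) − $125.00.
Month 1: interest $14.40; balance after payment $1,489.40.
Month 2: interest $13.40; balance after payment $1,377.80.
Month 3: interest $12.40; balance after payment $1,265.20.
Month 4: interest $11.39; balance after payment $1,151.59.
Month 5: interest $10.36; balance after payment $1,036.96.

$1,036.96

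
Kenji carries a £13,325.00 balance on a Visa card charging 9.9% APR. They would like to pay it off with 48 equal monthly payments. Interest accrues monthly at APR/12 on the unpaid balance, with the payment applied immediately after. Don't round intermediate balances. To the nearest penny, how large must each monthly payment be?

Monthly rate r = 9.9%/12 = 0.825% = 0.00825.
Level-payment amortization: P = B₀·r / (1 − (1+r)^(−n)) = 13325.00·0.00825 / (1 − 1.00825^(−48)).
Denominator 1 − (1+r)^(−48) = 0.325899068.
P = 109.931 / 0.325899068 ≈ 337.32.

£337.32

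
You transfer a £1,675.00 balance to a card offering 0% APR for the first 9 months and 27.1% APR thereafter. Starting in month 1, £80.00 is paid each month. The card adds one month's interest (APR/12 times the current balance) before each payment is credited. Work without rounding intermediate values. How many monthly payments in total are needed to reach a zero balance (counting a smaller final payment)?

24 payments

Promo months 1–9 at r₀ = 0%/12 = 0; months 10+ at r₁ = 27.1%/12 = 0.0225833.
After month 9 (no interest yet): B = £1,675.00 − 9·£80.00 = £955.00.
Then at r₁ with £80.00/mo: n₂ = −ln(1 − r₁·B/P)/ln(1+r₁) ≈ 14.07 → 15 more payments.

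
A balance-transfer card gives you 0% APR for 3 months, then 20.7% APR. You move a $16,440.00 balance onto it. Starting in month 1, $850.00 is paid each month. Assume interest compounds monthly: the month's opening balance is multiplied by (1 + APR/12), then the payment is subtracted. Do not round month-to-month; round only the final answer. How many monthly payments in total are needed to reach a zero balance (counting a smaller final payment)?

23 months

Promo months 1–3 at r₀ = 0%/12 = 0; months 4+ at r₁ = 20.7%/12 = 0.01725.
After month 3 (no interest yet): B = $16,440.00 − 3·$850.00 = $13,890.00.
Then at r₁ with $850.00/mo: n₂ = −ln(1 − r₁·B/P)/ln(1+r₁) ≈ 19.36 → 20 more payments.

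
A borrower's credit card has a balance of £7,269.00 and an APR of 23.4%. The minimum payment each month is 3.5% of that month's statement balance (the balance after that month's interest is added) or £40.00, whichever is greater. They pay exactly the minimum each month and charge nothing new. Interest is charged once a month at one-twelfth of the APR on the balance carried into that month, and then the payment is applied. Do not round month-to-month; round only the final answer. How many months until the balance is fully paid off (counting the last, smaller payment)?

Monthly rate r = 23.4%/12 = 1.95% = 0.0195.
While 3.5% of the post-interest balance exceeds £40.00, each month B ← (B·(1+r))·(1 − 0.035), i.e. B shrinks by the factor (1+r)·0.965 = 0.98382.
This holds for months 1–115. Entering month 116 the balance is £1,113.39; 3.5% of the post-interest balance is now below £40.00, so the flat £40.00 minimum applies from here.
From month 116 a fixed £40.00 at rate r clears £1,113.39 in 41 more payments. Total: 115 + 41 = 156 months.

156 months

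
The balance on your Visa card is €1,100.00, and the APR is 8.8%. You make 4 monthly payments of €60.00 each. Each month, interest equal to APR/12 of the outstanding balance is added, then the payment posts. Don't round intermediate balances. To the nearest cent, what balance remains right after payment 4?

Monthly rate r = 8.8%/12 = 0.733333% = 0.00733333.
Each month: B ← B·(1+r) − €60.00.
Month 1: interest €8.07; balance after payment €1,048.07.
Month 2: interest €7.69; balance after payment €995.75.
Month 3: interest €7.30; balance after payment €943.05.
Month 4: interest €6.92; balance after payment €889.97.

€889.97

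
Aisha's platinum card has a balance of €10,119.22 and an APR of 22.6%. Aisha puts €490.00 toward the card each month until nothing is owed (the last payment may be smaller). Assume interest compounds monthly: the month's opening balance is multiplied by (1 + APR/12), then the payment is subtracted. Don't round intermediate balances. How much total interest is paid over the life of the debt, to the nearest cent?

Monthly rate r = 22.6%/12 = 1.88333% = 0.0188333.
Payoff takes n = ⌈−ln(1 − rB₀/P)/ln(1+r)⌉ = ⌈26.399⌉ = 27 payments; the last is €196.51.
Total paid = 26·€490.00 + €196.51 = €12,936.51.
Total interest = total paid − principal = €12,936.51 − €10,119.22 = €2,817.29.

€2,817.29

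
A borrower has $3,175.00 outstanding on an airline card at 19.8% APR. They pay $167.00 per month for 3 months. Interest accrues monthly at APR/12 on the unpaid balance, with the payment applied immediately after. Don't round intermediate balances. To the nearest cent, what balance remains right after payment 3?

$2,825.46

Monthly rate r = 19.8%/12 = 1.65% = 0.0165.
Each month: B ← B·(1+r) − $167.00.
Month 1: interest $52.39; balance after payment $3,060.39.
Month 2: interest $50.50; balance after payment $2,943.88.
Month 3: interest $48.57; balance after payment $2,825.46.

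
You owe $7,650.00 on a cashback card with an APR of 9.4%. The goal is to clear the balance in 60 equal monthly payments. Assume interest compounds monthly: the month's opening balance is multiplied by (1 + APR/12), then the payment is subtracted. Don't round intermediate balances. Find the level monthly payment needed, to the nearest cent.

$160.29

Monthly rate r = 9.4%/12 = 0.783333% = 0.00783333.
Level-payment amortization: P = B₀·r / (1 − (1+r)^(−n)) = 7650.00·0.00783333 / (1 − 1.00783^(−60)).
Denominator 1 − (1+r)^(−60) = 0.373852131.
P = 59.925 / 0.373852131 ≈ 160.29.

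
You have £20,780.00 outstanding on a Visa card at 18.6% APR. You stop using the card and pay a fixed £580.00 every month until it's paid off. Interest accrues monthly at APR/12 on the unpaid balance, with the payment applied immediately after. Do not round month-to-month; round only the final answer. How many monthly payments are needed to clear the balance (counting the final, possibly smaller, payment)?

Monthly rate r = 18.6%/12 = 1.55% = 0.0155.
Recurrence: B ← B·(1+r) − £580.00.
Month 1: interest £322.09; balance after payment £20,522.09.
Month 2: interest £318.09; balance after payment £20,260.18.
Closed form: n = −ln(1 − rB₀/P)/ln(1+r) = −ln(0.44467)/ln(1.0155) ≈ 52.689, so the balance reaches zero during payment 53.

53 months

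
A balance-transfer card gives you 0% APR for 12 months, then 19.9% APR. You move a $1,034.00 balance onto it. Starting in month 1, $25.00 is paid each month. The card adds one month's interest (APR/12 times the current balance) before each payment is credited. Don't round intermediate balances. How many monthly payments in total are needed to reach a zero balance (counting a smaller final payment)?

53 payments

Promo months 1–12 at r₀ = 0%/12 = 0; months 13+ at r₁ = 19.9%/12 = 0.0165833.
After month 12 (no interest yet): B = $1,034.00 − 12·$25.00 = $734.00.
Then at r₁ with $25.00/mo: n₂ = −ln(1 − r₁·B/P)/ln(1+r₁) ≈ 40.57 → 41 more payments.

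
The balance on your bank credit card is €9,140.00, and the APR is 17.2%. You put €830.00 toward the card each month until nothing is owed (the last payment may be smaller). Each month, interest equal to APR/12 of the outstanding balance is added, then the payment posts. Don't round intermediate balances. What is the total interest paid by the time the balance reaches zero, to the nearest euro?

Monthly rate r = 17.2%/12 = 1.43333% = 0.0143333.
Payoff takes n = ⌈−ln(1 − rB₀/P)/ln(1+r)⌉ = ⌈12.071⌉ = 13 payments; the last is €59.03.
Total paid = 12·€830.00 + €59.03 = €10,019.03.
Total interest = total paid − principal = €10,019.03 − €9,140.00 = €879.03.

€879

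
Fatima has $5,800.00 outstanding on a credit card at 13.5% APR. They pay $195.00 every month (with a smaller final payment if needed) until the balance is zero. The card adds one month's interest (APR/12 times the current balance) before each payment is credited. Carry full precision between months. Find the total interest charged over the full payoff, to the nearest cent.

Monthly rate r = 13.5%/12 = 1.125% = 0.01125.
Payoff takes n = ⌈−ln(1 − rB₀/P)/ln(1+r)⌉ = ⌈36.416⌉ = 37 payments; the last is $81.34.
Total paid = 36·$195.00 + $81.34 = $7,101.34.
Total interest = total paid − principal = $7,101.34 − $5,800.00 = $1,301.34.

$1,301.34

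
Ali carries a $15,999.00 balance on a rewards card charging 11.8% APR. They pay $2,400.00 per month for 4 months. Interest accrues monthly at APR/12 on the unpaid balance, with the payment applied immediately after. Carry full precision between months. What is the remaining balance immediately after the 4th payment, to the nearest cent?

Monthly rate r = 11.8%/12 = 0.983333% = 0.00983333.
Each month: B ← B·(1+r) − $2,400.00.
Month 1: interest $157.32; balance after payment $13,756.32.
Month 2: interest $135.27; balance after payment $11,491.59.
Month 3: interest $113.00; balance after payment $9,204.59.
Month 4: interest $90.51; balance after payment $6,895.11.

$6,895.11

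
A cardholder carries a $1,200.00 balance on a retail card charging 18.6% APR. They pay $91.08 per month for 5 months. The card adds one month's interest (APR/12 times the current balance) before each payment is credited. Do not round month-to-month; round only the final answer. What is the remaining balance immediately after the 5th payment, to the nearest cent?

Monthly rate r = 18.6%/12 = 1.55% = 0.0155.
Each month: B ← B·(1+r) − $91.08.
Month 1: interest $18.60; balance after payment $1,127.52.
Month 2: interest $17.48; balance after payment $1,053.92.
Month 3: interest $16.34; balance after payment $979.17.
Month 4: interest $15.18; balance after payment $903.27.
Month 5: interest $14.00; balance after payment $826.19.

$826.19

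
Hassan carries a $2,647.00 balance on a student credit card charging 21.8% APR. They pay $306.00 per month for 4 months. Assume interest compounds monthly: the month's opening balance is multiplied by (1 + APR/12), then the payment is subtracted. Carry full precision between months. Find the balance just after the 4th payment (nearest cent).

$1,586.89

Monthly rate r = 21.8%/12 = 1.81667% = 0.0181667.
Each month: B ← B·(1+r) − $306.00.
Month 1: interest $48.09; balance after payment $2,389.09.
Month 2: interest $43.40; balance after payment $2,126.49.
Month 3: interest $38.63; balance after payment $1,859.12.
Month 4: interest $33.77; balance after payment $1,586.89.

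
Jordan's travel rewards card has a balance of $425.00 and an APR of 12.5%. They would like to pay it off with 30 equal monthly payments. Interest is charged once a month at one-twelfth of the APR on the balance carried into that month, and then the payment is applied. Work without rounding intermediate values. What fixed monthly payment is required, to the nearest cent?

Monthly rate r = 12.5%/12 = 1.04167% = 0.0104167.
Level-payment amortization: P = B₀·r / (1 − (1+r)^(−n)) = 425.00·0.0104167 / (1 − 1.01042^(−30)).
Denominator 1 − (1+r)^(−30) = 0.267200839.
P = 4.42708 / 0.267200839 ≈ 16.57.

$16.57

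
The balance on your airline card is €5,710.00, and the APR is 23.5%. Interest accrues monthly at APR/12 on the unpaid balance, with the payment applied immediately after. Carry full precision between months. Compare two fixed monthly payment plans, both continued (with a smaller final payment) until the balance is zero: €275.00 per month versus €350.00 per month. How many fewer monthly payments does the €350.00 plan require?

Monthly rate r = 23.5%/12 = 1.95833% = 0.0195833.
At €275.00/mo: n = ⌈−ln(1 − rB₀/P)/ln(1+r)⌉ = 27 payments (last €250.87); total interest = total paid − €5,710.00 = €1,690.87.
At €350.00/mo: 20 payments (last €296.82); total interest €1,236.82.
Payments saved = 27 − 20 = 7.

7 fewer payments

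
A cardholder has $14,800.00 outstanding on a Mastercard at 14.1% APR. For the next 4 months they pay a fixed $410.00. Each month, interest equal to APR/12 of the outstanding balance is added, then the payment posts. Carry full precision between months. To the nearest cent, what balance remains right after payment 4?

$13,838.82

Monthly rate r = 14.1%/12 = 1.175% = 0.01175.
Each month: B ← B·(1+r) − $410.00.
Month 1: interest $173.90; balance after payment $14,563.90.
Month 2: interest $171.13; balance after payment $14,325.03.
Month 3: interest $168.32; balance after payment $14,083.34.
Month 4: interest $165.48; balance after payment $13,838.82.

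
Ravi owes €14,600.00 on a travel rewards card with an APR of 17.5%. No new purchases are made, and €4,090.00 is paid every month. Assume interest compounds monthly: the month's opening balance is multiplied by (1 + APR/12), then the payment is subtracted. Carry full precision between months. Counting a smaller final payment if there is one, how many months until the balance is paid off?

Monthly rate r = 17.5%/12 = 1.45833% = 0.0145833.
Recurrence: B ← B·(1+r) − €4,090.00.
Month 1: interest €212.92; balance after payment €10,722.92.
Month 2: interest €156.38; balance after payment €6,789.29.
Month 3: interest €99.01; balance after payment €2,798.30.
Month 4: interest €40.81; balance after payment €0.00.

4 payments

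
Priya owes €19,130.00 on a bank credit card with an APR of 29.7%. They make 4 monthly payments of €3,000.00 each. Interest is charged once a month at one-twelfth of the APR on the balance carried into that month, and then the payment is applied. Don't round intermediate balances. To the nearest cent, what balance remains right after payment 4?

Monthly rate r = 29.7%/12 = 2.475% = 0.02475.
Each month: B ← B·(1+r) − €3,000.00.
Month 1: interest €473.47; balance after payment €16,603.47.
Month 2: interest €410.94; balance after payment €14,014.40.
Month 3: interest €346.86; balance after payment €11,361.26.
Month 4: interest €281.19; balance after payment €8,642.45.

€8,642.45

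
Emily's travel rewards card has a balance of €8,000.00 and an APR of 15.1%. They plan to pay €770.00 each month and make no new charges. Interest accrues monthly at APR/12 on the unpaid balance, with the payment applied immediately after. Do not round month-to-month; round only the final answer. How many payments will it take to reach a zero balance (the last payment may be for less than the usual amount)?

12 months

Monthly rate r = 15.1%/12 = 1.25833% = 0.0125833.
Recurrence: B ← B·(1+r) − €770.00.
Month 1: interest €100.67; balance after payment €7,330.67.
Month 2: interest €92.24; balance after payment €6,652.91.
Closed form: n = −ln(1 − rB₀/P)/ln(1+r) = −ln(0.86926)/ln(1.01258) ≈ 11.204, so the balance reaches zero during payment 12.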